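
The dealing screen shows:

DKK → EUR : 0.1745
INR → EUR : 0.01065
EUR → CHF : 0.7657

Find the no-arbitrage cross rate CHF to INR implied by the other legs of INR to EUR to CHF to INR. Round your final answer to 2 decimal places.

122.63

Known legs of the cycle: 0.01065 × 0.7657 = 0.008154705
For no arbitrage the full-cycle product must be 1, so the missing rate is 1 / 0.008154705 ≈ 122.6286.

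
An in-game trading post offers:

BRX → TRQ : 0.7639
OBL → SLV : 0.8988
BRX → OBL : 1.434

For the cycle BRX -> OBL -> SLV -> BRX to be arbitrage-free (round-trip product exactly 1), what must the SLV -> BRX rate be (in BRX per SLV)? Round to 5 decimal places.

0.77587

Known legs of the cycle: 1.434 × 0.8988 = 1.2888792
For no arbitrage the full-cycle product must be 1, so the missing rate is 1 / 1.2888792 ≈ 0.7758679.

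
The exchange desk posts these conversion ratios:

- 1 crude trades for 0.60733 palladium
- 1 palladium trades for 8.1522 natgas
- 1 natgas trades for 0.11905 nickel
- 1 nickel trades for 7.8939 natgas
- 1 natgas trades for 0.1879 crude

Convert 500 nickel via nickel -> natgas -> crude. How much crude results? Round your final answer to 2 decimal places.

500 nickel × 7.8939 = 3946.95 natgas
3946.95 natgas × 0.1879 = 741.631905 crude

741.63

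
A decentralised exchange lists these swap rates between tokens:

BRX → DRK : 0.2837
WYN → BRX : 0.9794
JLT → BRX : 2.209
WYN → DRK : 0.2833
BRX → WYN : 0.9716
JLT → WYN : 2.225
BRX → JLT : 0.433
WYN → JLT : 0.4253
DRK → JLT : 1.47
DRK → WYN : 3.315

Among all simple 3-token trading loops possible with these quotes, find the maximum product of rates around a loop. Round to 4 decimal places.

WYN→BRX→JLT→WYN: 0.9794 × 0.433 × 2.225 = 0.94358
WYN→DRK→JLT→WYN: 0.2833 × 1.47 × 2.225 = 0.92660
BRX→DRK→JLT→BRX: 0.2837 × 1.47 × 2.209 = 0.92124
WYN→BRX→DRK→WYN: 0.9794 × 0.2837 × 3.315 = 0.92109
WYN→JLT→BRX→WYN: 0.4253 × 2.209 × 0.9716 = 0.91281
Maximum is WYN→BRX→JLT→WYN at 0.9436; no arbitrage — every cycle loses value.

0.9436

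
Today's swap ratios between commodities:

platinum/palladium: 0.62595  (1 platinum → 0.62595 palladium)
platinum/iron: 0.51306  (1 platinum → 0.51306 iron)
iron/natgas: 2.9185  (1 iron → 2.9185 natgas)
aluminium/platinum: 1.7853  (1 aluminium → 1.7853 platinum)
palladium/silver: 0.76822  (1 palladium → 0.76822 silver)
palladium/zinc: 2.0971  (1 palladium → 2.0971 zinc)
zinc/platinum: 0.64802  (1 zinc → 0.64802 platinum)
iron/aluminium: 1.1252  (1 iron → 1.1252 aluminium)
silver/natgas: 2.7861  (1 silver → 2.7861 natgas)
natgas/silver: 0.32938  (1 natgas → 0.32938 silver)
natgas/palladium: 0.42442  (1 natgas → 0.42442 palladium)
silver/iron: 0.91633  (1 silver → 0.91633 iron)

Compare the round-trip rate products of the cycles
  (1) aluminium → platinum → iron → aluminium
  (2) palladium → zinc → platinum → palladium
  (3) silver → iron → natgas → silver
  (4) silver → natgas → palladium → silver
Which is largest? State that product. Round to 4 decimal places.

1.0306

(1) 1.7853 × 0.51306 × 1.1252 = 1.03064
(2) 2.0971 × 0.64802 × 0.62595 = 0.85064
(3) 0.91633 × 2.9185 × 0.32938 = 0.88086
(4) 2.7861 × 0.42442 × 0.76822 = 0.90840
Highest is cycle (1) at 1.0306 (>1, arbitrage).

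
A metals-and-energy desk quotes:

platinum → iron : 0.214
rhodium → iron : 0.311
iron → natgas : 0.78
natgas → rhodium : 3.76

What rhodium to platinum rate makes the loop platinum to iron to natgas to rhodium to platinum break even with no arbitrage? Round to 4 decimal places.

1.5933

Known legs of the cycle: 0.214 × 0.78 × 3.76 = 0.6276192
For no arbitrage the full-cycle product must be 1, so the missing rate is 1 / 0.6276192 ≈ 1.593323.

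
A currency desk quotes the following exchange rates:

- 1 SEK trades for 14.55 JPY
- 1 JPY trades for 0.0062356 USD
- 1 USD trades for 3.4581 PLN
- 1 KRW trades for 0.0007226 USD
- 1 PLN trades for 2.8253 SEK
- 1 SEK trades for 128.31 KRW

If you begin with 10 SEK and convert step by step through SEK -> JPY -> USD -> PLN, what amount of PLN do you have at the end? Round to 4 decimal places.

3.1375

10 SEK × 14.55 = 145.5 JPY
145.5 JPY × 0.0062356 = 0.9072798 USD
0.9072798 USD × 3.4581 = 3.13746427638 PLN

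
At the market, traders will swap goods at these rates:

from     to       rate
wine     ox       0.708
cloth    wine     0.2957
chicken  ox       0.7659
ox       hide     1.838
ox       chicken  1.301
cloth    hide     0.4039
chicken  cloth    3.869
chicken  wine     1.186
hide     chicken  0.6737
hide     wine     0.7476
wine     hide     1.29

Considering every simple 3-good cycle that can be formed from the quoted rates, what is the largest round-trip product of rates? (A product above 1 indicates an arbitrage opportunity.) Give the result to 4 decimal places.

1.0924

ox→chicken→wine→ox: 1.301 × 1.186 × 0.708 = 1.09243
cloth→hide→chicken→cloth: 0.4039 × 0.6737 × 3.869 = 1.05278
hide→chicken→wine→hide: 0.6737 × 1.186 × 1.29 = 1.03072
ox→hide→wine→ox: 1.838 × 0.7476 × 0.708 = 0.97285
ox→hide→chicken→ox: 1.838 × 0.6737 × 0.7659 = 0.94838
Maximum is ox→chicken→wine→ox at 1.0924; arbitrage exists.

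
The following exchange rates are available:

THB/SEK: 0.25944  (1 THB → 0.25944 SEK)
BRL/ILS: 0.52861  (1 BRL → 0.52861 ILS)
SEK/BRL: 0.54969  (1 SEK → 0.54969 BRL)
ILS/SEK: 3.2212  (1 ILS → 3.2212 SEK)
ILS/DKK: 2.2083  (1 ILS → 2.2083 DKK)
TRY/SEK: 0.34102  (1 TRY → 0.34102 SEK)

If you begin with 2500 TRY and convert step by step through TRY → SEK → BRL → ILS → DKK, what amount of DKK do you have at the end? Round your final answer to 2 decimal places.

547.06

2500 TRY × 0.34102 = 852.55 SEK
852.55 SEK × 0.54969 = 468.6382095 BRL
468.6382095 BRL × 0.52861 = 247.726843923795 ILS
247.726843923795 ILS × 2.2083 = 547.0551894369164985 DKK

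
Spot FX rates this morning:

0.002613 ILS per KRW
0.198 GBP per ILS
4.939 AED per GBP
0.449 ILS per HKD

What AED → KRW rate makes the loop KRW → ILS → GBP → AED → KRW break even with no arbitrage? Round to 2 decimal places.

391.34

Known legs of the cycle: 0.002613 × 0.198 × 4.939 = 0.002555310186
For no arbitrage the full-cycle product must be 1, so the missing rate is 1 / 0.002555310186 ≈ 391.3419.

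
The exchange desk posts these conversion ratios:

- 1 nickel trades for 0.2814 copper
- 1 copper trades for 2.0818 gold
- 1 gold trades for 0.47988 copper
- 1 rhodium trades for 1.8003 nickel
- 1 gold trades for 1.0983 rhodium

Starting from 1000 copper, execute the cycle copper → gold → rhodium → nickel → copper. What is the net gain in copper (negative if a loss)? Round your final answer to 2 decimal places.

158.32

1000 copper × 2.0818 = 2081.8 gold
2081.8 gold × 1.0983 = 2286.44094 rhodium
2286.44094 rhodium × 1.8003 = 4116.279624282 nickel
4116.279624282 nickel × 0.2814 = 1158.3210862729548 copper
Net change: 1158.3210862729548 − 1000 = 158.3210862729548 copper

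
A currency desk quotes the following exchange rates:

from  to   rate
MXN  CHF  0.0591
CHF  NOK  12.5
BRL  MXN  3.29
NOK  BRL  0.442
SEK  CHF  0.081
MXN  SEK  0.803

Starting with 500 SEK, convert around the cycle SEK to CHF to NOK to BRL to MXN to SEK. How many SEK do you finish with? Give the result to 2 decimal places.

500 SEK × 0.081 = 40.5 CHF
40.5 CHF × 12.5 = 506.25 NOK
506.25 NOK × 0.442 = 223.7625 BRL
223.7625 BRL × 3.29 = 736.178625 MXN
736.178625 MXN × 0.803 = 591.151435875 SEK

591.15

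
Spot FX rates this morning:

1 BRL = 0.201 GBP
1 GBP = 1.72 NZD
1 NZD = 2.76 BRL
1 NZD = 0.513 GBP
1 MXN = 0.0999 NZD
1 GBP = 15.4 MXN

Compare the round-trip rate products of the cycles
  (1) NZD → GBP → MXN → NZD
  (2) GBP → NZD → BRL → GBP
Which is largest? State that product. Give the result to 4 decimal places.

(1) 0.513 × 15.4 × 0.0999 = 0.78923
(2) 1.72 × 2.76 × 0.201 = 0.95419
Highest is cycle (2) at 0.9542 (≤1, no arbitrage).

0.9542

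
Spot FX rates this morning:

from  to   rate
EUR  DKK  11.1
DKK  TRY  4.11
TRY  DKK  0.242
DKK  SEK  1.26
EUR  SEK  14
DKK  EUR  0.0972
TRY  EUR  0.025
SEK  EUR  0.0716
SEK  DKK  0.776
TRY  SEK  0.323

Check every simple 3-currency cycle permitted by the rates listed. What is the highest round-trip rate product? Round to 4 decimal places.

DKK→TRY→EUR→DKK: 4.11 × 0.025 × 11.1 = 1.14053
DKK→EUR→SEK→DKK: 0.0972 × 14 × 0.776 = 1.05598
DKK→TRY→SEK→DKK: 4.11 × 0.323 × 0.776 = 1.03016
DKK→SEK→EUR→DKK: 1.26 × 0.0716 × 11.1 = 1.00140
Maximum is DKK→TRY→EUR→DKK at 1.1405; arbitrage exists.

1.1405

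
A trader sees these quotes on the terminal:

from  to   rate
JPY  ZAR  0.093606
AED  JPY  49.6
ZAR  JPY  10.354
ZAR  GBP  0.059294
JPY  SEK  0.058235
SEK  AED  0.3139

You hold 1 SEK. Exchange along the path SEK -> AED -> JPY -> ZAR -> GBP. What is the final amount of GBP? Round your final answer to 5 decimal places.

0.08641

1 SEK × 0.3139 = 0.3139 AED
0.3139 AED × 49.6 = 15.56944 JPY
15.56944 JPY × 0.093606 = 1.45739300064 ZAR
1.45739300064 ZAR × 0.059294 = 0.08641466057994816 GBP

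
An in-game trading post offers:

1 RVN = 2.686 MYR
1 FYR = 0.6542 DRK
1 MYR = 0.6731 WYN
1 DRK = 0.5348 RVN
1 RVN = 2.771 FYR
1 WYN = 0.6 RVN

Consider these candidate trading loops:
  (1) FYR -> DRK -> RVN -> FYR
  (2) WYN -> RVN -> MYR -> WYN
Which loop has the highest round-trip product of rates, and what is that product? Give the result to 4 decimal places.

1.0848

(1) 0.6542 × 0.5348 × 2.771 = 0.96948
(2) 0.6 × 2.686 × 0.6731 = 1.08477
Highest is cycle (2) at 1.0848 (>1, arbitrage).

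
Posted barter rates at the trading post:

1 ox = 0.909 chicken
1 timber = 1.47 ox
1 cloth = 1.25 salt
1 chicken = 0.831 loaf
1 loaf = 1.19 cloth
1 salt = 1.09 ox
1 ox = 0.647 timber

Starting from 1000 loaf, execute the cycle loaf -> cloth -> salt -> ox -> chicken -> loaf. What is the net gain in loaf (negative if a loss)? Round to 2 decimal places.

224.75

1000 loaf × 1.19 = 1190 cloth
1190 cloth × 1.25 = 1487.5 salt
1487.5 salt × 1.09 = 1621.375 ox
1621.375 ox × 0.909 = 1473.829875 chicken
1473.829875 chicken × 0.831 = 1224.752626125 loaf
Net change: 1224.752626125 − 1000 = 224.752626125 loaf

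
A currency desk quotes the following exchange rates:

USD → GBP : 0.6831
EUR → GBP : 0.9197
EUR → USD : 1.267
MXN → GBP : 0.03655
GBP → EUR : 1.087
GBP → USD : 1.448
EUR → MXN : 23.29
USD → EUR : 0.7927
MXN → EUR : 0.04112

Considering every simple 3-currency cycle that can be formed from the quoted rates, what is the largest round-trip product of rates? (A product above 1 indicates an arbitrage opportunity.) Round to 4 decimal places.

1.0557

USD→EUR→GBP→USD: 0.7927 × 0.9197 × 1.448 = 1.05566
USD→GBP→EUR→USD: 0.6831 × 1.087 × 1.267 = 0.94079
MXN→GBP→EUR→MXN: 0.03655 × 1.087 × 23.29 = 0.92531
Maximum is USD→EUR→GBP→USD at 1.0557; arbitrage exists.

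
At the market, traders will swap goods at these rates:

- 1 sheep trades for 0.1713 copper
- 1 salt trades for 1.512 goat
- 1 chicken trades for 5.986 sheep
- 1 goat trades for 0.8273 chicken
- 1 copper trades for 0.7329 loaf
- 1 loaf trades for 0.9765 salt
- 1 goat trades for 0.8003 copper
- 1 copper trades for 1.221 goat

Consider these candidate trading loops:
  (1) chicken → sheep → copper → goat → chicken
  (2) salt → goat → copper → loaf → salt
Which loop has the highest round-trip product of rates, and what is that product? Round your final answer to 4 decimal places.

1.0358

(1) 5.986 × 0.1713 × 1.221 × 0.8273 = 1.03579
(2) 1.512 × 0.8003 × 0.7329 × 0.9765 = 0.86601
Highest is cycle (1) at 1.0358 (>1, arbitrage).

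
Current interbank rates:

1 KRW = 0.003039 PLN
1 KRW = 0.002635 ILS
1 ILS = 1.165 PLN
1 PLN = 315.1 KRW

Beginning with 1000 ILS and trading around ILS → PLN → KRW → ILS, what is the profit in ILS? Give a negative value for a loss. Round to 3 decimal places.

-32.714

1000 ILS × 1.165 = 1165 PLN
1165 PLN × 315.1 = 367091.5 KRW
367091.5 KRW × 0.002635 = 967.2861025 ILS
Net change: 967.2861025 − 1000 = -32.7138975 ILS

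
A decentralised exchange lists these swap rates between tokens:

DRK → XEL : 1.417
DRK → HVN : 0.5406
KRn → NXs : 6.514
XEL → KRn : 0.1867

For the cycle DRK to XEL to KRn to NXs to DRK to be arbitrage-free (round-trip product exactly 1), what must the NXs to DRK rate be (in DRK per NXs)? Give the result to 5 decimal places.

Known legs of the cycle: 1.417 × 0.1867 × 6.514 = 1.7233041046
For no arbitrage the full-cycle product must be 1, so the missing rate is 1 / 1.7233041046 ≈ 0.5802806.

0.58028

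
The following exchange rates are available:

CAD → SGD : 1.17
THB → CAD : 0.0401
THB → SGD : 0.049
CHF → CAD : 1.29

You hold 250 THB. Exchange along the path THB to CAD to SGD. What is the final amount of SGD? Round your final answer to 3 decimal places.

11.729

250 THB × 0.0401 = 10.025 CAD
10.025 CAD × 1.17 = 11.72925 SGD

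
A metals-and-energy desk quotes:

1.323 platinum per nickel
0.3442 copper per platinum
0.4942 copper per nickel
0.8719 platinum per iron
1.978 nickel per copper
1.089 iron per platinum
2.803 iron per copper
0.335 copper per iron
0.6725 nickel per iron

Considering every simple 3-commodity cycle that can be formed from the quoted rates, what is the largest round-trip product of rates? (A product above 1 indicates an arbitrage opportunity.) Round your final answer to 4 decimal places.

0.9689

platinum→iron→nickel→platinum: 1.089 × 0.6725 × 1.323 = 0.96890
iron→nickel→copper→iron: 0.6725 × 0.4942 × 2.803 = 0.93158
platinum→copper→nickel→platinum: 0.3442 × 1.978 × 1.323 = 0.90073
platinum→copper→iron→platinum: 0.3442 × 2.803 × 0.8719 = 0.84120
Maximum is platinum→iron→nickel→platinum at 0.9689; no arbitrage — every cycle loses value.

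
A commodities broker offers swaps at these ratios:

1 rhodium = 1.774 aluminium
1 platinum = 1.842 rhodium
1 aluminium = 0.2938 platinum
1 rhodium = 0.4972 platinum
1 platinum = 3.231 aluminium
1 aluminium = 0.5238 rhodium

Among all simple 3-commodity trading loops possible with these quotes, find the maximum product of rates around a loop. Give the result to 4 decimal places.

0.9601

rhodium→aluminium→platinum→rhodium: 1.774 × 0.2938 × 1.842 = 0.96005
rhodium→platinum→aluminium→rhodium: 0.4972 × 3.231 × 0.5238 = 0.84146
Maximum is rhodium→aluminium→platinum→rhodium at 0.9601; no arbitrage — every cycle loses value.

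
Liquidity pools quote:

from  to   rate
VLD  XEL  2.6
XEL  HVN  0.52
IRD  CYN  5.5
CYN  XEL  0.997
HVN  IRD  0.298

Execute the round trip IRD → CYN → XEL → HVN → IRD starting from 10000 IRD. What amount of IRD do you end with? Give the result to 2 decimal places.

8497.23

10000 IRD × 5.5 = 55000 CYN
55000 CYN × 0.997 = 54835 XEL
54835 XEL × 0.52 = 28514.2 HVN
28514.2 HVN × 0.298 = 8497.2316 IRD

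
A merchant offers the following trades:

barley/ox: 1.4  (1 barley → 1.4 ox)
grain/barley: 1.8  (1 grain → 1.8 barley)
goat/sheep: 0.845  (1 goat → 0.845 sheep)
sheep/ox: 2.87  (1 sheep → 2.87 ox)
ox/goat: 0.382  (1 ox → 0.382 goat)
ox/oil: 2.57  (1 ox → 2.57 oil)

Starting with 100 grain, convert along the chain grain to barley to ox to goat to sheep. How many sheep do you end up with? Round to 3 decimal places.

81.343

100 grain × 1.8 = 180 barley
180 barley × 1.4 = 252 ox
252 ox × 0.382 = 96.264 goat
96.264 goat × 0.845 = 81.34308 sheep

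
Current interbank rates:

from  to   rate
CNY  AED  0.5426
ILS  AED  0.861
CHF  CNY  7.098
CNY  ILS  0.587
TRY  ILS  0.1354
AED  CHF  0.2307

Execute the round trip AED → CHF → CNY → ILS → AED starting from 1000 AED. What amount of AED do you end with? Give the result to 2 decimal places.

1000 AED × 0.2307 = 230.7 CHF
230.7 CHF × 7.098 = 1637.5086 CNY
1637.5086 CNY × 0.587 = 961.2175482 ILS
961.2175482 ILS × 0.861 = 827.6083090002 AED

827.61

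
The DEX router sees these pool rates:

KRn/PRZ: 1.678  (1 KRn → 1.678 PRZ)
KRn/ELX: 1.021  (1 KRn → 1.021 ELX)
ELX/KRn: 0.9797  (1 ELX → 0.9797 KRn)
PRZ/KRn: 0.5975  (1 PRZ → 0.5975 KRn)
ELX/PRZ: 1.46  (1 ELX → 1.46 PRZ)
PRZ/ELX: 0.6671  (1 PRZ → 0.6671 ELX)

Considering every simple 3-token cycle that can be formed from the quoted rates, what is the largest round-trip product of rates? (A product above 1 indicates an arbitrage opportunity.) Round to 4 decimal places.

1.0967

PRZ→ELX→KRn→PRZ: 0.6671 × 0.9797 × 1.678 = 1.09667
PRZ→KRn→ELX→PRZ: 0.5975 × 1.021 × 1.46 = 0.89067
Maximum is PRZ→ELX→KRn→PRZ at 1.0967; arbitrage exists.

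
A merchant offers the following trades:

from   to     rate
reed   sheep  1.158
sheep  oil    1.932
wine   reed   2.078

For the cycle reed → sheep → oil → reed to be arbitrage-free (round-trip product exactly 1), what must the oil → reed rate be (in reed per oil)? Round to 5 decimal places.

0.44698

Known legs of the cycle: 1.158 × 1.932 = 2.237256
For no arbitrage the full-cycle product must be 1, so the missing rate is 1 / 2.237256 ≈ 0.4469761.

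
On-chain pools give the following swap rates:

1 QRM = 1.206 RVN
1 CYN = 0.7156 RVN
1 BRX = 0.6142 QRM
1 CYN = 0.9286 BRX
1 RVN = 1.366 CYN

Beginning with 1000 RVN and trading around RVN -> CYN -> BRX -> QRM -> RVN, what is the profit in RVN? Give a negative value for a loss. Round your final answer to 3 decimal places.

-60.414

1000 RVN × 1.366 = 1366 CYN
1366 CYN × 0.9286 = 1268.4676 BRX
1268.4676 BRX × 0.6142 = 779.09279992 QRM
779.09279992 QRM × 1.206 = 939.58591670352 RVN
Net change: 939.58591670352 − 1000 = -60.41408329648 RVN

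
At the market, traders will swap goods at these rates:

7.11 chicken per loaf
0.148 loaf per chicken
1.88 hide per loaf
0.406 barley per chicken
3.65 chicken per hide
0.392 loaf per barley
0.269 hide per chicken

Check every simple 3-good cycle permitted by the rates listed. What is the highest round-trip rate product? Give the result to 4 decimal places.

chicken→barley→loaf→chicken: 0.406 × 0.392 × 7.11 = 1.13157
chicken→loaf→hide→chicken: 0.148 × 1.88 × 3.65 = 1.01558
Maximum is chicken→barley→loaf→chicken at 1.1316; arbitrage exists.

1.1316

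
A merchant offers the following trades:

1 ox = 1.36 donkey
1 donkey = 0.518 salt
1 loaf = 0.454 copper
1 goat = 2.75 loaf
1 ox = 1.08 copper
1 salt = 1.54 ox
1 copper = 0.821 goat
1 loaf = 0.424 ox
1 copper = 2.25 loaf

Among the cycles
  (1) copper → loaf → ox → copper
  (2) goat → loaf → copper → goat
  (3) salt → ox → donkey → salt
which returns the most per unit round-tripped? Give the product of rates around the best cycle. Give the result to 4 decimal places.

(1) 2.25 × 0.424 × 1.08 = 1.03032
(2) 2.75 × 0.454 × 0.821 = 1.02502
(3) 1.54 × 1.36 × 0.518 = 1.08490
Highest is cycle (3) at 1.0849 (>1, arbitrage).

1.0849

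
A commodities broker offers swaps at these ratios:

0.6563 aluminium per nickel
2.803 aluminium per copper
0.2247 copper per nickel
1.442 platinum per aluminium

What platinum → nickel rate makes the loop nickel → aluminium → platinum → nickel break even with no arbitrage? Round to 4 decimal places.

Known legs of the cycle: 0.6563 × 1.442 = 0.9463846
For no arbitrage the full-cycle product must be 1, so the missing rate is 1 / 0.9463846 ≈ 1.056653.

1.0567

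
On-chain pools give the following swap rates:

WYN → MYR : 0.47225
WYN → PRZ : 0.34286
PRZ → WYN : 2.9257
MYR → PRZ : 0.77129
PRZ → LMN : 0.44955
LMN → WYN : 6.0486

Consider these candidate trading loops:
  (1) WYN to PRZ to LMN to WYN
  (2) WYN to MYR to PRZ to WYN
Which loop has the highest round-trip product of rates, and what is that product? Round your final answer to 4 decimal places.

(1) 0.34286 × 0.44955 × 6.0486 = 0.93229
(2) 0.47225 × 0.77129 × 2.9257 = 1.06566
Highest is cycle (2) at 1.0657 (>1, arbitrage).

1.0657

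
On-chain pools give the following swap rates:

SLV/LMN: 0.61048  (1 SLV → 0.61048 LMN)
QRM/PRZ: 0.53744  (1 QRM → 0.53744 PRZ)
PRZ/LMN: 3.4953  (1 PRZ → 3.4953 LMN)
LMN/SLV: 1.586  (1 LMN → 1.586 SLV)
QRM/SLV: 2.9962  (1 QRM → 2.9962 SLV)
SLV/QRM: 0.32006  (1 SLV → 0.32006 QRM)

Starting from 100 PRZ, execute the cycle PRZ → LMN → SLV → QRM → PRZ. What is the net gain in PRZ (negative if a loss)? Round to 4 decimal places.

-4.6438

100 PRZ × 3.4953 = 349.53 LMN
349.53 LMN × 1.586 = 554.35458 SLV
554.35458 SLV × 0.32006 = 177.4267268748 QRM
177.4267268748 QRM × 0.53744 = 95.356220091592512 PRZ
Net change: 95.356220091592512 − 100 = -4.643779908407488 PRZ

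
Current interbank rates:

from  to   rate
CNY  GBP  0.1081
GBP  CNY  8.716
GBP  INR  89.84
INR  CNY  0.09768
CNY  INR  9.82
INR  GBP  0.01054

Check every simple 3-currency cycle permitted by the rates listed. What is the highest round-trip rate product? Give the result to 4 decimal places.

0.9486

INR→CNY→GBP→INR: 0.09768 × 0.1081 × 89.84 = 0.94864
INR→GBP→CNY→INR: 0.01054 × 8.716 × 9.82 = 0.90213
Maximum is INR→CNY→GBP→INR at 0.9486; no arbitrage — every cycle loses value.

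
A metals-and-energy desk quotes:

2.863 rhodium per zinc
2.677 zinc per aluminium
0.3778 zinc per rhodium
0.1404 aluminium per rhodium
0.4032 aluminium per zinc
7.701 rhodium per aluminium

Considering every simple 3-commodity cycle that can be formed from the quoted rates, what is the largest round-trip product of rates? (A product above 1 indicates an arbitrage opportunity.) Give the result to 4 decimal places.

1.1731

zinc→aluminium→rhodium→zinc: 0.4032 × 7.701 × 0.3778 = 1.17309
zinc→rhodium→aluminium→zinc: 2.863 × 0.1404 × 2.677 = 1.07606
Maximum is zinc→aluminium→rhodium→zinc at 1.1731; arbitrage exists.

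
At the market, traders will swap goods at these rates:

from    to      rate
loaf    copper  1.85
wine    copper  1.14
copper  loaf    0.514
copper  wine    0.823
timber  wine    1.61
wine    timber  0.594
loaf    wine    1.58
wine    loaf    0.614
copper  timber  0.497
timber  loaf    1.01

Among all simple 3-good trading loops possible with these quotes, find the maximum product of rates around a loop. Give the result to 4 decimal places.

wine→timber→loaf→wine: 0.594 × 1.01 × 1.58 = 0.94791
wine→loaf→copper→wine: 0.614 × 1.85 × 0.823 = 0.93485
copper→timber→loaf→copper: 0.497 × 1.01 × 1.85 = 0.92864
wine→copper→loaf→wine: 1.14 × 0.514 × 1.58 = 0.92582
wine→copper→timber→wine: 1.14 × 0.497 × 1.61 = 0.91219
Maximum is wine→timber→loaf→wine at 0.9479; no arbitrage — every cycle loses value.

0.9479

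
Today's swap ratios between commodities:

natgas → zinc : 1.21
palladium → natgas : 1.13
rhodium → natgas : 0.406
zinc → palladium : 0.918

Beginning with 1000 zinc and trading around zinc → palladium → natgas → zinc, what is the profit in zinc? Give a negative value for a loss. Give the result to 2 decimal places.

255.18

1000 zinc × 0.918 = 918 palladium
918 palladium × 1.13 = 1037.34 natgas
1037.34 natgas × 1.21 = 1255.1814 zinc
Net change: 1255.1814 − 1000 = 255.1814 zinc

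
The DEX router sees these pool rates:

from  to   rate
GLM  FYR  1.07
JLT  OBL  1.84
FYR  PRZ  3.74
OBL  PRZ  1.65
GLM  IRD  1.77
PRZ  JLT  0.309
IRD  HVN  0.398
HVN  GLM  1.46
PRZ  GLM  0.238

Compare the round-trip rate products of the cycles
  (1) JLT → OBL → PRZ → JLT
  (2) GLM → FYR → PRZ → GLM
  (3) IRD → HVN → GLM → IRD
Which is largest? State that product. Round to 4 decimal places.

(1) 1.84 × 1.65 × 0.309 = 0.93812
(2) 1.07 × 3.74 × 0.238 = 0.95243
(3) 0.398 × 1.46 × 1.77 = 1.02851
Highest is cycle (3) at 1.0285 (>1, arbitrage).

1.0285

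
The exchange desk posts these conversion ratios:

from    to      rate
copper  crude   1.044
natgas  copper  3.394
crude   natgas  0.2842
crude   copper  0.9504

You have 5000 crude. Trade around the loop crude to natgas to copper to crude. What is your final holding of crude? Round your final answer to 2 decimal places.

5000 crude × 0.2842 = 1421 natgas
1421 natgas × 3.394 = 4822.874 copper
4822.874 copper × 1.044 = 5035.080456 crude

5035.08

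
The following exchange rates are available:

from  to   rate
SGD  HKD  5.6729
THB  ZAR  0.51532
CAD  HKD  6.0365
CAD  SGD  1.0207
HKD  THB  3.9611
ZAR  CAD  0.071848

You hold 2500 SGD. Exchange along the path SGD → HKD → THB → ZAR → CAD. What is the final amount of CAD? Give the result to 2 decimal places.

2500 SGD × 5.6729 = 14182.25 HKD
14182.25 HKD × 3.9611 = 56177.310475 THB
56177.310475 THB × 0.51532 = 28949.291633977 ZAR
28949.291633977 ZAR × 0.071848 = 2079.948705317979496 CAD

2079.95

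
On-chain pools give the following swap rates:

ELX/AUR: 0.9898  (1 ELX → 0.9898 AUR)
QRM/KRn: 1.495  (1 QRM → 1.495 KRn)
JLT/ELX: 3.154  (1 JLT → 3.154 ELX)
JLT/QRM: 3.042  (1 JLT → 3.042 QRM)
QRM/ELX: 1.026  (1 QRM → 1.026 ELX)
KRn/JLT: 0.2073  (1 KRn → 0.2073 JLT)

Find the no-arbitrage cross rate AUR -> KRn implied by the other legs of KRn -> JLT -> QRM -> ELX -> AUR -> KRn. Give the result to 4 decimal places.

1.5615

Known legs of the cycle: 0.2073 × 3.042 × 1.026 × 0.9898 = 0.64040294740968
For no arbitrage the full-cycle product must be 1, so the missing rate is 1 / 0.64040294740968 ≈ 1.561517.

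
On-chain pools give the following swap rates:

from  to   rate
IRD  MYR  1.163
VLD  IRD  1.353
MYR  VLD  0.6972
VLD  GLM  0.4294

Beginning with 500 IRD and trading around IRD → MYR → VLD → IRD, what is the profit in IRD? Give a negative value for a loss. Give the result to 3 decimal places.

48.536

500 IRD × 1.163 = 581.5 MYR
581.5 MYR × 0.6972 = 405.4218 VLD
405.4218 VLD × 1.353 = 548.5356954 IRD
Net change: 548.5356954 − 500 = 48.5356954 IRD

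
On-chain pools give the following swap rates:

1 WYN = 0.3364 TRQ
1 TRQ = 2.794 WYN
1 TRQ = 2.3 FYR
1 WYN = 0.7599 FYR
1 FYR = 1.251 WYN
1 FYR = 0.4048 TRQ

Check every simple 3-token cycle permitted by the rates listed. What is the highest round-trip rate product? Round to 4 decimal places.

TRQ→FYR→WYN→TRQ: 2.3 × 1.251 × 0.3364 = 0.96792
TRQ→WYN→FYR→TRQ: 2.794 × 0.7599 × 0.4048 = 0.85946
Maximum is TRQ→FYR→WYN→TRQ at 0.9679; no arbitrage — every cycle loses value.

0.9679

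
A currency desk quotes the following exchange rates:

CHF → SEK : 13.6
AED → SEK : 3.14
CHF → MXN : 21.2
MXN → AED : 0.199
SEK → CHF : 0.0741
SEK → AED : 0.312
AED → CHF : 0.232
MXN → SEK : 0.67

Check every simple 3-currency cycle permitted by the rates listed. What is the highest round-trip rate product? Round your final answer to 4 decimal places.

1.0525

MXN→SEK→CHF→MXN: 0.67 × 0.0741 × 21.2 = 1.05252
AED→CHF→SEK→AED: 0.232 × 13.6 × 0.312 = 0.98442
AED→CHF→MXN→AED: 0.232 × 21.2 × 0.199 = 0.97876
Maximum is MXN→SEK→CHF→MXN at 1.0525; arbitrage exists.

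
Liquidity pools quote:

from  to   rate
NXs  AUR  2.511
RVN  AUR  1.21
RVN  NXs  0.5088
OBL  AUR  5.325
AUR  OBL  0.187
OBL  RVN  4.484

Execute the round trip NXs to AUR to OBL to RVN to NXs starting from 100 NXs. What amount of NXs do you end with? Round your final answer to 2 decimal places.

100 NXs × 2.511 = 251.1 AUR
251.1 AUR × 0.187 = 46.9557 OBL
46.9557 OBL × 4.484 = 210.5493588 RVN
210.5493588 RVN × 0.5088 = 107.12751375744 NXs

107.13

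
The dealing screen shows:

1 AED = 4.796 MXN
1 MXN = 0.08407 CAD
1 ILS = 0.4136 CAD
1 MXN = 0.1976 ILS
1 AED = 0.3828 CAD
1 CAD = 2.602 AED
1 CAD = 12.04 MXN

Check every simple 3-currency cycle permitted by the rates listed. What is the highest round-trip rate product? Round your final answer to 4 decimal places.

1.0491

CAD→AED→MXN→CAD: 2.602 × 4.796 × 0.08407 = 1.04913
CAD→MXN→ILS→CAD: 12.04 × 0.1976 × 0.4136 = 0.98400
Maximum is CAD→AED→MXN→CAD at 1.0491; arbitrage exists.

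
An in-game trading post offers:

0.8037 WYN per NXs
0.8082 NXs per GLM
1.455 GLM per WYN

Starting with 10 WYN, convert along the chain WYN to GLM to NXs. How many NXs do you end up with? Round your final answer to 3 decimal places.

10 WYN × 1.455 = 14.55 GLM
14.55 GLM × 0.8082 = 11.75931 NXs

11.759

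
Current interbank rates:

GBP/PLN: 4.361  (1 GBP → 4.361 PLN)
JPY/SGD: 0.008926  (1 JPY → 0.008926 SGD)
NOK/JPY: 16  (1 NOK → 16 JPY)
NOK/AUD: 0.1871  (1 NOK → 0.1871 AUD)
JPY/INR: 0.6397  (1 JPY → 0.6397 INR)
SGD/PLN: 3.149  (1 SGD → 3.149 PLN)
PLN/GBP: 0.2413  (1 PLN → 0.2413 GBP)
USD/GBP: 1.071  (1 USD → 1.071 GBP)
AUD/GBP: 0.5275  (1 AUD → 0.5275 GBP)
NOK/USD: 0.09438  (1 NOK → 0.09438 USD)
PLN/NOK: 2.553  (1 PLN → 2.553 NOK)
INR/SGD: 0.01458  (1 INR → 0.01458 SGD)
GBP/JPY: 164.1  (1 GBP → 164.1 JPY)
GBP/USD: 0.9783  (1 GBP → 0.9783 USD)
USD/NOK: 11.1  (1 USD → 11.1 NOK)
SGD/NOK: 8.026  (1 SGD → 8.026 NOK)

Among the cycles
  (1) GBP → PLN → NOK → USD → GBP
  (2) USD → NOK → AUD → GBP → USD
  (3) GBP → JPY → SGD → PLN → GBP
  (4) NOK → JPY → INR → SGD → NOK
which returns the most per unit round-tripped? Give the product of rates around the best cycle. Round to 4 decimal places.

(1) 4.361 × 2.553 × 0.09438 × 1.071 = 1.12540
(2) 11.1 × 0.1871 × 0.5275 × 0.9783 = 1.07174
(3) 164.1 × 0.008926 × 3.149 × 0.2413 = 1.11300
(4) 16 × 0.6397 × 0.01458 × 8.026 = 1.19771
Highest is cycle (4) at 1.1977 (>1, arbitrage).

1.1977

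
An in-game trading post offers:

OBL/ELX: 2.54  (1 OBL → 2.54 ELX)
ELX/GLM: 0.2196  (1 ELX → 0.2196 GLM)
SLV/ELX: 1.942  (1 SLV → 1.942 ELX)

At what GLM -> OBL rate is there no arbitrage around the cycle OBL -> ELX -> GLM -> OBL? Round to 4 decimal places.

1.7928

Known legs of the cycle: 2.54 × 0.2196 = 0.557784
For no arbitrage the full-cycle product must be 1, so the missing rate is 1 / 0.557784 ≈ 1.792809.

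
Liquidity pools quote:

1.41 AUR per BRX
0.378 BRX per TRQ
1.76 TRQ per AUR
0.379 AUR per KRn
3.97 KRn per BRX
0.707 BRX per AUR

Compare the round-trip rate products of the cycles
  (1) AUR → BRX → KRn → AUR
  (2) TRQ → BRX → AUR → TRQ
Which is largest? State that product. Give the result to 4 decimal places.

1.0638

(1) 0.707 × 3.97 × 0.379 = 1.06377
(2) 0.378 × 1.41 × 1.76 = 0.93804
Highest is cycle (1) at 1.0638 (>1, arbitrage).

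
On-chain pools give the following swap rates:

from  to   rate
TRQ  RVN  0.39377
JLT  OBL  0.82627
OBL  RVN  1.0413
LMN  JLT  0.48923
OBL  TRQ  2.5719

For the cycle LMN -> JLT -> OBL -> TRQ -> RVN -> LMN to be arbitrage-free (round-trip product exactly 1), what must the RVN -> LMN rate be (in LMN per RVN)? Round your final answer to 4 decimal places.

2.4427

Known legs of the cycle: 0.48923 × 0.82627 × 2.5719 × 0.39377 = 0.4093848524172102423
For no arbitrage the full-cycle product must be 1, so the missing rate is 1 / 0.4093848524172102423 ≈ 2.442689.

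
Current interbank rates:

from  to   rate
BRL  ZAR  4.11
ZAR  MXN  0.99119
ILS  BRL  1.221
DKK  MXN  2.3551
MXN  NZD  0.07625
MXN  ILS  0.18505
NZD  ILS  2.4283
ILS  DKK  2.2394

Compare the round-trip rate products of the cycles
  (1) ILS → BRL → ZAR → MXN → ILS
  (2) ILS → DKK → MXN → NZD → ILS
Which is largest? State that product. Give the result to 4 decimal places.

0.9765

(1) 1.221 × 4.11 × 0.99119 × 0.18505 = 0.92046
(2) 2.2394 × 2.3551 × 0.07625 × 2.4283 = 0.97652
Highest is cycle (2) at 0.9765 (≤1, no arbitrage).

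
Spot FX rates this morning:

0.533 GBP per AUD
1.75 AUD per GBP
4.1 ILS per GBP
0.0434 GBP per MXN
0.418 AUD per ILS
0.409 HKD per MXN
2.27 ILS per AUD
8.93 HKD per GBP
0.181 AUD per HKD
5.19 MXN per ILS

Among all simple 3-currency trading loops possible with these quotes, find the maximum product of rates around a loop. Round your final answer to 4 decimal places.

0.9235

GBP→ILS→MXN→GBP: 4.1 × 5.19 × 0.0434 = 0.92351
GBP→ILS→AUD→GBP: 4.1 × 0.418 × 0.533 = 0.91346
HKD→AUD→GBP→HKD: 0.181 × 0.533 × 8.93 = 0.86150
Maximum is GBP→ILS→MXN→GBP at 0.9235; no arbitrage — every cycle loses value.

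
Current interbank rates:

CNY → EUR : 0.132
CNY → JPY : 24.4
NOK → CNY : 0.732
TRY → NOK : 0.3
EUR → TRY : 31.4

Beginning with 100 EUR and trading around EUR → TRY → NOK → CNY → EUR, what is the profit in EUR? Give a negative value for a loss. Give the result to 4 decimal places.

-8.9802

100 EUR × 31.4 = 3140 TRY
3140 TRY × 0.3 = 942 NOK
942 NOK × 0.732 = 689.544 CNY
689.544 CNY × 0.132 = 91.019808 EUR
Net change: 91.019808 − 100 = -8.980192 EUR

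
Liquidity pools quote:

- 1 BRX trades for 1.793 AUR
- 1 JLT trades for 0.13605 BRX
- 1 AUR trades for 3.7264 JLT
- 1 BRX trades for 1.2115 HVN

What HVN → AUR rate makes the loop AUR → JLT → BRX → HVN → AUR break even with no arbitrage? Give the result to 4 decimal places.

Known legs of the cycle: 3.7264 × 0.13605 × 1.2115 = 0.61420229628
For no arbitrage the full-cycle product must be 1, so the missing rate is 1 / 0.61420229628 ≈ 1.628128.

1.6281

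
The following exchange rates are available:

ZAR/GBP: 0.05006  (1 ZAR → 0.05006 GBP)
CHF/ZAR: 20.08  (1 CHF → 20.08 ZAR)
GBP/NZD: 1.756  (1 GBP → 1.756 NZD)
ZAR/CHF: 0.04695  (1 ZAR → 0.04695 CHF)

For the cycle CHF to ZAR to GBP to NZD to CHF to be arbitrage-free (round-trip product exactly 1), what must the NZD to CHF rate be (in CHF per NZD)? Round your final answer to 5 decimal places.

Known legs of the cycle: 20.08 × 0.05006 × 1.756 = 1.7651396288
For no arbitrage the full-cycle product must be 1, so the missing rate is 1 / 1.7651396288 ≈ 0.5665274.

0.56653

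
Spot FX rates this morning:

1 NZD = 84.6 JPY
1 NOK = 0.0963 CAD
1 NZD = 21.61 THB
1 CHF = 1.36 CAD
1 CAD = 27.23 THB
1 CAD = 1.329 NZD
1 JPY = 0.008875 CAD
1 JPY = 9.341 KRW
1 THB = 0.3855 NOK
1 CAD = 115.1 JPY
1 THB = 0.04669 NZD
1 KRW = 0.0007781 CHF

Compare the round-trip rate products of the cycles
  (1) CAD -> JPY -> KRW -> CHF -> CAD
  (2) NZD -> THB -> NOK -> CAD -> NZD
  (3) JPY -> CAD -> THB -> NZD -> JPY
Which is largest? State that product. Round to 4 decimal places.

1.1377

(1) 115.1 × 9.341 × 0.0007781 × 1.36 = 1.13774
(2) 21.61 × 0.3855 × 0.0963 × 1.329 = 1.06618
(3) 0.008875 × 27.23 × 0.04669 × 84.6 = 0.95458
Highest is cycle (1) at 1.1377 (>1, arbitrage).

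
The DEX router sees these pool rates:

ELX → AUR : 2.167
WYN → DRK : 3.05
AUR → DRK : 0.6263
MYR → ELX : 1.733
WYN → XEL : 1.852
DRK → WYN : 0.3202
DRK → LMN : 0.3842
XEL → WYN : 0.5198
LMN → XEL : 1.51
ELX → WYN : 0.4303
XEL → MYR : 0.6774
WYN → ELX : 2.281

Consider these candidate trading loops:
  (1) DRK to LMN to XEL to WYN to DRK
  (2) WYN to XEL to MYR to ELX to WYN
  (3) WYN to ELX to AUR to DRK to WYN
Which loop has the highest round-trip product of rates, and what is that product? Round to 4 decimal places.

0.9913

(1) 0.3842 × 1.51 × 0.5198 × 3.05 = 0.91975
(2) 1.852 × 0.6774 × 1.733 × 0.4303 = 0.93553
(3) 2.281 × 2.167 × 0.6263 × 0.3202 = 0.99126
Highest is cycle (3) at 0.9913 (≤1, no arbitrage).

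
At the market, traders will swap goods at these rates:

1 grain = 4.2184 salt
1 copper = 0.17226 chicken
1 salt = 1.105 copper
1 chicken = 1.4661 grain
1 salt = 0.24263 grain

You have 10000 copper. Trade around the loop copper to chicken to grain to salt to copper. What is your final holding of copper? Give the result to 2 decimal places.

11772.21

10000 copper × 0.17226 = 1722.6 chicken
1722.6 chicken × 1.4661 = 2525.50386 grain
2525.50386 grain × 4.2184 = 10653.585483024 salt
10653.585483024 salt × 1.105 = 11772.21195874152 copper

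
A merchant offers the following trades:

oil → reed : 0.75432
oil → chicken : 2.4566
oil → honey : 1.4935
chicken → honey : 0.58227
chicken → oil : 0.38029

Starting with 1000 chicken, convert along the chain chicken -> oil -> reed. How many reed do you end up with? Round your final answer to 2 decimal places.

286.86

1000 chicken × 0.38029 = 380.29 oil
380.29 oil × 0.75432 = 286.8603528 reed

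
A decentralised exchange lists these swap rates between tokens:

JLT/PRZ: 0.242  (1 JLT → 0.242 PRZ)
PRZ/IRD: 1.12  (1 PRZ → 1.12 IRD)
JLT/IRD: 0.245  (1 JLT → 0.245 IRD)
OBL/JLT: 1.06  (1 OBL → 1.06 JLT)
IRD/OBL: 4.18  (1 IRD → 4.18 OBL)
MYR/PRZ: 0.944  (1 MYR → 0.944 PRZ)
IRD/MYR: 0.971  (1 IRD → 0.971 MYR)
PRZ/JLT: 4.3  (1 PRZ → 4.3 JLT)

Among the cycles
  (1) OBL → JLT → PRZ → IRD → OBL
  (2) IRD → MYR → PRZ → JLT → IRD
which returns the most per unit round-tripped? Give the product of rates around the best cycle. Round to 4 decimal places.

(1) 1.06 × 0.242 × 1.12 × 4.18 = 1.20092
(2) 0.971 × 0.944 × 4.3 × 0.245 = 0.96566
Highest is cycle (1) at 1.2009 (>1, arbitrage).

1.2009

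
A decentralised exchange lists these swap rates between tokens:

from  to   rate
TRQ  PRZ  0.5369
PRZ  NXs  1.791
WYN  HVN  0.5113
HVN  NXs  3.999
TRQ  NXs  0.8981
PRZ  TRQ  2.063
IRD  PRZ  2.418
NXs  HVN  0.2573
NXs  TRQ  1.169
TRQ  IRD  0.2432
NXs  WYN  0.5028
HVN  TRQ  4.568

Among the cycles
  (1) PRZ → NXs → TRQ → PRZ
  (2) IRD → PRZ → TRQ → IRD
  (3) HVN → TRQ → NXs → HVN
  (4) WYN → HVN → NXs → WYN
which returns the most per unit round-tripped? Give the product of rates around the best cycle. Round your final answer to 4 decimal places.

1.2132

(1) 1.791 × 1.169 × 0.5369 = 1.12410
(2) 2.418 × 2.063 × 0.2432 = 1.21316
(3) 4.568 × 0.8981 × 0.2573 = 1.05558
(4) 0.5113 × 3.999 × 0.5028 = 1.02807
Highest is cycle (2) at 1.2132 (>1, arbitrage).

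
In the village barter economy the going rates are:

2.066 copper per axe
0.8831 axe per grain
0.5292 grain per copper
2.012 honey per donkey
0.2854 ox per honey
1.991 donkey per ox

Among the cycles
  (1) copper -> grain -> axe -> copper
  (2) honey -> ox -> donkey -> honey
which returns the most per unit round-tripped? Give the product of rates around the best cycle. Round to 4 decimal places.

(1) 0.5292 × 0.8831 × 2.066 = 0.96552
(2) 0.2854 × 1.991 × 2.012 = 1.14328
Highest is cycle (2) at 1.1433 (>1, arbitrage).

1.1433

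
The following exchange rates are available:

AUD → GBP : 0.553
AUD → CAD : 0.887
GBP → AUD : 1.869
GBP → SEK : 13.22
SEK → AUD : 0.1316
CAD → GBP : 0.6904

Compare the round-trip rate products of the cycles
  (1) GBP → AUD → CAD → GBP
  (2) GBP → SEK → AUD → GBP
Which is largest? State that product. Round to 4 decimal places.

(1) 1.869 × 0.887 × 0.6904 = 1.14455
(2) 13.22 × 0.1316 × 0.553 = 0.96208
Highest is cycle (1) at 1.1445 (>1, arbitrage).

1.1445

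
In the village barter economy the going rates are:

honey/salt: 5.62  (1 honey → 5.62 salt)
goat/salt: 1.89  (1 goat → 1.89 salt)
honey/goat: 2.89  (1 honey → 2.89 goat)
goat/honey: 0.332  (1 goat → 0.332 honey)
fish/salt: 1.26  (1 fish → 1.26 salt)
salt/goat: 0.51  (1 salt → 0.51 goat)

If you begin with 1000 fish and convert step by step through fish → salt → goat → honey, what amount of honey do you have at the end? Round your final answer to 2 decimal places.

213.34

1000 fish × 1.26 = 1260 salt
1260 salt × 0.51 = 642.6 goat
642.6 goat × 0.332 = 213.3432 honey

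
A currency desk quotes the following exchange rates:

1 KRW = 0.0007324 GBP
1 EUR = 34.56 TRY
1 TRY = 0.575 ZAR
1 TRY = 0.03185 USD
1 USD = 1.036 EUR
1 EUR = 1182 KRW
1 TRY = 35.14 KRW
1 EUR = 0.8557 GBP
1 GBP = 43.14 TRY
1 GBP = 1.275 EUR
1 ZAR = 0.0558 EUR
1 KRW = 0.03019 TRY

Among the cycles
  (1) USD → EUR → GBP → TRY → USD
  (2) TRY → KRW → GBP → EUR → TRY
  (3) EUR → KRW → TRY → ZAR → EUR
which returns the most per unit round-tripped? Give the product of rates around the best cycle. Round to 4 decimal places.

(1) 1.036 × 0.8557 × 43.14 × 0.03185 = 1.21807
(2) 35.14 × 0.0007324 × 1.275 × 34.56 = 1.13405
(3) 1182 × 0.03019 × 0.575 × 0.0558 = 1.14494
Highest is cycle (1) at 1.2181 (>1, arbitrage).

1.2181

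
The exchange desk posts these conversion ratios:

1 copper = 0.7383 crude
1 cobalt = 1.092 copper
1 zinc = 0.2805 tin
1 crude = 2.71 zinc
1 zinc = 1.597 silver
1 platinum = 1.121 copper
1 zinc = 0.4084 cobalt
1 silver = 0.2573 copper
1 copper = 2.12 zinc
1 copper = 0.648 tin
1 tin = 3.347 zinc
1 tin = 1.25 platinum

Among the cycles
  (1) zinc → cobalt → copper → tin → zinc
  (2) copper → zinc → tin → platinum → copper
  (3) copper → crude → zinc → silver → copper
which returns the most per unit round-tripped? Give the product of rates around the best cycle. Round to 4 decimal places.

(1) 0.4084 × 1.092 × 0.648 × 3.347 = 0.96725
(2) 2.12 × 0.2805 × 1.25 × 1.121 = 0.83327
(3) 0.7383 × 2.71 × 1.597 × 0.2573 = 0.82214
Highest is cycle (1) at 0.9673 (≤1, no arbitrage).

0.9673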